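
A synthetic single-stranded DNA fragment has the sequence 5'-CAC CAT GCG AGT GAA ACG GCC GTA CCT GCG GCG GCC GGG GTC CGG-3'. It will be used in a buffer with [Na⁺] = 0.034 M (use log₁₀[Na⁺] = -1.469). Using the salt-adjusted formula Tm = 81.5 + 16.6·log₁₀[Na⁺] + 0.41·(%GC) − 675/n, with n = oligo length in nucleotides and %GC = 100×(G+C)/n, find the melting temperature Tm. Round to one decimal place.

72.2°C

Length n = 45. Base counts: C=15, G=18, A=7, T=5
G+C = 33, so %GC = 33/45 × 100 = 73.333%
Salt term: 16.6 × (-1.469) = -24.385
GC term: 0.41 × 73.333 = 30.067; length term: −675/45 = −15
Tm = 81.5 + (-24.385) + 30.067 − 15 = 72.182 → 72.2°C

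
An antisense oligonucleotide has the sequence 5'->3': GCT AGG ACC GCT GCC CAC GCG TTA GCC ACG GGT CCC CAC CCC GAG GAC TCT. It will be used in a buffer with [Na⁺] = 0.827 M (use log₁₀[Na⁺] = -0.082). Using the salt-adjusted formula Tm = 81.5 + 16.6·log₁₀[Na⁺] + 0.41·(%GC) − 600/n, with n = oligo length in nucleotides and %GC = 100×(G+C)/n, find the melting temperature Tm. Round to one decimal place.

97.3°C

Length n = 51. Counting bases: T=7, G=14, A=8, C=22
G+C = 36, so %GC = 36/51 × 100 = 70.588%
Salt term: 16.6 × (-0.082) = -1.361
GC term: 0.41 × 70.588 = 28.941; length term: −600/51 = −11.765
Tm = 81.5 + (-1.361) + 28.941 − 11.765 = 97.315 → 97.3°C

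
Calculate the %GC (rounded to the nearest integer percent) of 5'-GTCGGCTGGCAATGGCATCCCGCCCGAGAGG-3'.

C=10, G=12, A=5, T=4
G+C = 12 + 10 = 22 out of 31 bases
%GC = 22/31 × 100 = 70.97% ≈ 71%

71%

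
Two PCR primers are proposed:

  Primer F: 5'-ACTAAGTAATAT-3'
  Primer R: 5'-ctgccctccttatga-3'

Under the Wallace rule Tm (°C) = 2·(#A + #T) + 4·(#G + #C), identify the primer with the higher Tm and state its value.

Primer R, 46°C

Primer F: A+T=10, G+C=2 → Tm = 2(10)+4(2) = 28°C
Primer R: A+T=7, G+C=8 → Tm = 2(7)+4(8) = 46°C
28°C vs 46°C → primer R is higher.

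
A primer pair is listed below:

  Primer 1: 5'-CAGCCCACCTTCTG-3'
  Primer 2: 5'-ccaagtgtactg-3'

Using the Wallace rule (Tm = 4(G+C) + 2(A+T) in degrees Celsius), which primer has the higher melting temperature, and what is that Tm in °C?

Primer 1, 46°C

Primer 1: A+T=5, G+C=9 → Tm = 2(5)+4(9) = 46°C
Primer 2: A+T=6, G+C=6 → Tm = 2(6)+4(6) = 36°C
46°C vs 36°C → primer 1 is higher.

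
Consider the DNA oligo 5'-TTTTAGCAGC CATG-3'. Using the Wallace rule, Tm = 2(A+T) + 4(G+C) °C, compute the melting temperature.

Base counts: T=5, A=3, C=3, G=3
A+T = 8, G+C = 6
Tm = 2×8 + 4×6 = 40°C

40°C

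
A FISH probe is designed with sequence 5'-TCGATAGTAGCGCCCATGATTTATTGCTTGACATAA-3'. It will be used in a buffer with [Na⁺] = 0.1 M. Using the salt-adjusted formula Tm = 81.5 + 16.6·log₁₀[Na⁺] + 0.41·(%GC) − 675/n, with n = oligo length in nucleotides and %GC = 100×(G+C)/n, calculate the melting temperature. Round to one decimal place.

62.1°C

Length n = 36. Scanning the sequence gives A=10, G=7, C=7, T=12.
G+C = 14, so %GC = 14/36 × 100 = 38.889%
Salt term: 16.6 × (-1) = -16.6
GC term: 0.41 × 38.889 = 15.944; length term: −675/36 = −18.75
Tm = 81.5 + (-16.6) + 15.944 − 18.75 = 62.094 → 62.1°C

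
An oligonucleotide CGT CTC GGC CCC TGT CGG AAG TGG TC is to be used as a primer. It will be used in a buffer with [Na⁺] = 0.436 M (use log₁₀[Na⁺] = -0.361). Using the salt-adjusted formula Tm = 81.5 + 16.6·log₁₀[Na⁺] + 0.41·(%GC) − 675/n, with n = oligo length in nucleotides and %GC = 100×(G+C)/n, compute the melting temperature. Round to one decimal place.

77.9°C

Length n = 26. Counting bases: G=9, A=2, T=6, C=9
G+C = 18, so %GC = 18/26 × 100 = 69.231%
Salt term: 16.6 × (-0.361) = -5.993
GC term: 0.41 × 69.231 = 28.385; length term: −675/26 = −25.962
Tm = 81.5 + (-5.993) + 28.385 − 25.962 = 77.93 → 77.9°C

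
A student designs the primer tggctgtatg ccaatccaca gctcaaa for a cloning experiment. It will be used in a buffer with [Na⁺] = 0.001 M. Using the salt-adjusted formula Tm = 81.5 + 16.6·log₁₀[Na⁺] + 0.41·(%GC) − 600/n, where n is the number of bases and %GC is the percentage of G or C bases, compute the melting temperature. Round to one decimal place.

29.2°C

Length n = 27. Scanning the sequence gives G=5, T=6, C=8, A=8.
G+C = 13, so %GC = 13/27 × 100 = 48.148%
Salt term: 16.6 × (-3) = -49.8
GC term: 0.41 × 48.148 = 19.741; length term: −600/27 = −22.222
Tm = 81.5 + (-49.8) + 19.741 − 22.222 = 29.219 → 29.2°C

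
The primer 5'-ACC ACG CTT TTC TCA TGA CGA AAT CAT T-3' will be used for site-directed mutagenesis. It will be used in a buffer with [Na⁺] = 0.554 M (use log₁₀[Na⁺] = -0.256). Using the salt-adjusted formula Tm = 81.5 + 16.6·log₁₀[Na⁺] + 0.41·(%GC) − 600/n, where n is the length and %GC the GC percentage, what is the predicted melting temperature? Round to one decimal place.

Length n = 28. Scanning the sequence gives A=8, G=3, T=9, C=8.
G+C = 11, so %GC = 11/28 × 100 = 39.286%
Salt term: 16.6 × (-0.256) = -4.25
GC term: 0.41 × 39.286 = 16.107; length term: −600/28 = −21.429
Tm = 81.5 + (-4.25) + 16.107 − 21.429 = 71.928 → 71.9°C

71.9°C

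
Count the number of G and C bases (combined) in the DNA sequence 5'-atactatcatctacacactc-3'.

Base counts: A=7, T=6, G=0, C=7
Total G or C: 0 + 7 = 7

7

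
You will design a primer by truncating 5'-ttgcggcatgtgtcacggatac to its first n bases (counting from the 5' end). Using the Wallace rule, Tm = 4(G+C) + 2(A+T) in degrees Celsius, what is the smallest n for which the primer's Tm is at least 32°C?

First 9 bases: TTGCGGCAT → Tm = 28°C (< 32°C)
First 10 bases: TTGCGGCATG → Tm = 32°C (≥ 32°C)
Since every base adds ≥2°C, Tm only increases with n, so the threshold is first crossed at n = 10.

n = 10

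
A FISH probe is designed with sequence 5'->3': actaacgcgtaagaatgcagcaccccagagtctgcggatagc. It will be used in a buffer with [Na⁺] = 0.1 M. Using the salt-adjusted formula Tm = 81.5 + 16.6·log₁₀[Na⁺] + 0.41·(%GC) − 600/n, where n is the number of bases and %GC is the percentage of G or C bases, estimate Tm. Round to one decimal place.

73.1°C

Length n = 42. Counting bases: C=12, T=6, G=11, A=13
G+C = 23, so %GC = 23/42 × 100 = 54.762%
Salt term: 16.6 × (-1) = -16.6
GC term: 0.41 × 54.762 = 22.452; length term: −600/42 = −14.286
Tm = 81.5 + (-16.6) + 22.452 − 14.286 = 73.066 → 73.1°C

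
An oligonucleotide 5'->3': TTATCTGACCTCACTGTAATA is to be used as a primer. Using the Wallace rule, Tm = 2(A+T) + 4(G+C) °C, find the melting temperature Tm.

56°C

G=2, C=5, T=8, A=6
AT pairs contribute 14, GC pairs contribute 7.
Tm = 2×14 + 4×7 = 56°C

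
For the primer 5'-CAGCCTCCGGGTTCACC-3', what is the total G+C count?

12

Base counts: G=4, T=3, C=8, A=2
G+C = 4 + 8 = 12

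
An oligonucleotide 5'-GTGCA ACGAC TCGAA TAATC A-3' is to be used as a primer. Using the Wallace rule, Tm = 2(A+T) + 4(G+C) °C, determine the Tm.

60°C

Base counts: G=4, A=8, C=5, T=4
So N_AT = 12 and N_GC = 9.
Tm = 2(12) + 4(9) = 24 + 36 = 60°C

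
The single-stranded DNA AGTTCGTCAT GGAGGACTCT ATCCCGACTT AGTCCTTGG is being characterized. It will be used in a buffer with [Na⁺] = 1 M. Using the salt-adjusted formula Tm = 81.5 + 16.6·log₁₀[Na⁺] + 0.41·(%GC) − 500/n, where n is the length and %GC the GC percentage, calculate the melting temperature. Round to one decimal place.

89.7°C

Length n = 39. Counting bases: G=10, A=7, T=12, C=10
G+C = 20, so %GC = 20/39 × 100 = 51.282%
Salt term: 16.6 × (0) = 0
GC term: 0.41 × 51.282 = 21.026; length term: −500/39 = −12.821
Tm = 81.5 + (0) + 21.026 − 12.821 = 89.705 → 89.7°C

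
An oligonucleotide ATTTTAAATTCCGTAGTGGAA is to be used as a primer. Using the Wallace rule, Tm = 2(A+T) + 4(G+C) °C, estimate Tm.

T=8, G=4, A=7, C=2
A+T = 15, G+C = 6
Tm = 2×15 + 4×6 = 54°C

54°C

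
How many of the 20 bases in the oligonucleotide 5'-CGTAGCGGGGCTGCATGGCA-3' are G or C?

14

A=3, C=5, T=3, G=9
Total G or C: 9 + 5 = 14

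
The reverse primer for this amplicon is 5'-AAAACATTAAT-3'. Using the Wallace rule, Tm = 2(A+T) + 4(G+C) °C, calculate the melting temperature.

24°C

Scanning the sequence gives G=0, A=7, C=1, T=3.
So N_AT = 10 and N_GC = 1.
Tm = 4·1 + 2·10 = 4 + 20 = 24°C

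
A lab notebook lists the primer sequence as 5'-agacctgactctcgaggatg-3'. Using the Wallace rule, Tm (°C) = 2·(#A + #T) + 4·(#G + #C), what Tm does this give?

62°C

A=5, C=5, G=6, T=4
So N_AT = 9 and N_GC = 11.
Tm = 4·11 + 2·9 = 44 + 18 = 62°C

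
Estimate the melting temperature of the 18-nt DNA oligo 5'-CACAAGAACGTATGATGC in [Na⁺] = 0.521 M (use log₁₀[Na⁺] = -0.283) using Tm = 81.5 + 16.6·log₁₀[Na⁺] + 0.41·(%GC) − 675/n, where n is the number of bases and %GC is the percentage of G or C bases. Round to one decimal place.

Length n = 18. Base counts: C=4, T=3, A=7, G=4
G+C = 8, so %GC = 8/18 × 100 = 44.444%
Salt term: 16.6 × (-0.283) = -4.698
GC term: 0.41 × 44.444 = 18.222; length term: −675/18 = −37.5
Tm = 81.5 + (-4.698) + 18.222 − 37.5 = 57.524 → 57.5°C

57.5°C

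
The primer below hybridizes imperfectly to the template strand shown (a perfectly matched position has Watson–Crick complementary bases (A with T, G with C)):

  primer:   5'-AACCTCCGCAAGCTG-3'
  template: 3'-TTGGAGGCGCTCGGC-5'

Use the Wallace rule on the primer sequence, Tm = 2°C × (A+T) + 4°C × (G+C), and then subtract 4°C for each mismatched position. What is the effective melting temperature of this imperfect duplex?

40°C

Primer base counts: A=4, T=2, G=3, C=6 → A+T=6, G+C=9
Perfect-match Tm = 2(6) + 4(9) = 12 + 36 = 48°C
Mismatches (positions where the bases are not complementary): 2 (at positions 10, 14)
Effective Tm = 48 − 2×4 = 48 − 8 = 40°C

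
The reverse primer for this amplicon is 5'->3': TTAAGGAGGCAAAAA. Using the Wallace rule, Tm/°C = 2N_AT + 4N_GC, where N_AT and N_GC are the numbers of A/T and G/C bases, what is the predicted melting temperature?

40°C

C=1, T=2, G=4, A=8
AT pairs contribute 10, GC pairs contribute 5.
Tm = 4·5 + 2·10 = 20 + 20 = 40°C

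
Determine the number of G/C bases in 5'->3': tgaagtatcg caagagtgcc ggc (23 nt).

13

C=5, T=4, A=6, G=8
G+C = 8 + 5 = 13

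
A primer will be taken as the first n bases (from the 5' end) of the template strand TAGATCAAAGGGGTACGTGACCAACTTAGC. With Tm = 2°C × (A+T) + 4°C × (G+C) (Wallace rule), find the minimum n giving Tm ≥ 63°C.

n = 22

First 21 bases: TAGATCAAAGGGGTACGTGAC → Tm = 62°C (< 63°C)
First 22 bases: TAGATCAAAGGGGTACGTGACC → Tm = 66°C (≥ 63°C)
Each additional base adds 2°C (A/T) or 4°C (G/C), so Tm is non-decreasing in n; n = 22 is the first length to reach 63°C.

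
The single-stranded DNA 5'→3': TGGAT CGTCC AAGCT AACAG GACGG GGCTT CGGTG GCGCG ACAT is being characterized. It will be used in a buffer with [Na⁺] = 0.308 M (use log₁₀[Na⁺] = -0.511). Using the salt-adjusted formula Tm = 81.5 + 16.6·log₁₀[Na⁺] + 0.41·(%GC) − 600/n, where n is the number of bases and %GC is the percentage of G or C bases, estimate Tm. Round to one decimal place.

84.5°C

Length n = 44. T=8, C=11, A=9, G=16
G+C = 27, so %GC = 27/44 × 100 = 61.364%
Salt term: 16.6 × (-0.511) = -8.483
GC term: 0.41 × 61.364 = 25.159; length term: −600/44 = −13.636
Tm = 81.5 + (-8.483) + 25.159 − 13.636 = 84.54 → 84.5°C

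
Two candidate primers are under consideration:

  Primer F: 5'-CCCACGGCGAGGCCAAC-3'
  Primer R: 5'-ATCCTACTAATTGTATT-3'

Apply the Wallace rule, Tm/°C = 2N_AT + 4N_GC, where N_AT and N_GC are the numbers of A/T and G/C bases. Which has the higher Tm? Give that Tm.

Primer F, 60°C

Primer F: A+T=4, G+C=13 → Tm = 2(4)+4(13) = 60°C
Primer R: A+T=13, G+C=4 → Tm = 2(13)+4(4) = 42°C
60°C vs 42°C → primer F is higher.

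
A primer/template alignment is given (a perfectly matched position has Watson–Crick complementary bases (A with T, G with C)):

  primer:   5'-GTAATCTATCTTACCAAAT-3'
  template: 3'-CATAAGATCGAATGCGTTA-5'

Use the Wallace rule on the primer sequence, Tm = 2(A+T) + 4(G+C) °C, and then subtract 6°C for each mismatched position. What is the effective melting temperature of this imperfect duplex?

Primer base counts: A=7, T=7, G=1, C=4 → A+T=14, G+C=5
Perfect-match Tm = 2(14) + 4(5) = 28 + 20 = 48°C
Mismatches (positions where the bases are not complementary): 4 (at positions 4, 9, 15, 16)
Effective Tm = 48 − 4×6 = 48 − 24 = 24°C

24°C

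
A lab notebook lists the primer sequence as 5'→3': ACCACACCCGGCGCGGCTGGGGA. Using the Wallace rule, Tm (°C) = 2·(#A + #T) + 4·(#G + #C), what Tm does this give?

82°C

Counting bases: G=9, A=4, C=9, T=1
AT pairs contribute 5, GC pairs contribute 18.
Tm = 2(5) + 4(18) = 10 + 72 = 82°C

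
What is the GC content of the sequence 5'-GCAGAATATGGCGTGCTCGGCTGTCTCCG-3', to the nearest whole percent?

62%

T=7, C=8, A=4, G=10
G+C = 10 + 8 = 18 out of 29 bases
%GC = 18/29 × 100 = 62.07% ≈ 62%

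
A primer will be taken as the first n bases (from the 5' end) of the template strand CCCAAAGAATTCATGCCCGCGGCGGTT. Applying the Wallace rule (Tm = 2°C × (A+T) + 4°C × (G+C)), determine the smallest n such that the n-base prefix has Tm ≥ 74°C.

First 22 bases: CCCAAAGAATTCATGCCCGCGG → Tm = 70°C (< 74°C)
First 23 bases: CCCAAAGAATTCATGCCCGCGGC → Tm = 74°C (≥ 74°C)
Each additional base adds 2°C (A/T) or 4°C (G/C), so Tm is non-decreasing in n; n = 23 is the first length to reach 74°C.

n = 23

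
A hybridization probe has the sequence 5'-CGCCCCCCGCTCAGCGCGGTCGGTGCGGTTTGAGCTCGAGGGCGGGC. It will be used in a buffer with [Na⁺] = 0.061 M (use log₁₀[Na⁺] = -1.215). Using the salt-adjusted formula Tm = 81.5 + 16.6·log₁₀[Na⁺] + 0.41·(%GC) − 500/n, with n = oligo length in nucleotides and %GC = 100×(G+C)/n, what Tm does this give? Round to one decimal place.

Length n = 47. T=7, A=3, G=20, C=17
G+C = 37, so %GC = 37/47 × 100 = 78.723%
Salt term: 16.6 × (-1.215) = -20.169
GC term: 0.41 × 78.723 = 32.276; length term: −500/47 = −10.638
Tm = 81.5 + (-20.169) + 32.276 − 10.638 = 82.969 → 83.0°C

83.0°C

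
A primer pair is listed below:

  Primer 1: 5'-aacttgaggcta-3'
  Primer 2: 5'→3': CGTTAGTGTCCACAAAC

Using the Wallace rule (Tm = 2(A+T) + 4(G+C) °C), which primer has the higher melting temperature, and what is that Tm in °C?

Primer 2, 50°C

Primer 1: A+T=7, G+C=5 → Tm = 2(7)+4(5) = 34°C
Primer 2: A+T=9, G+C=8 → Tm = 2(9)+4(8) = 50°C
34°C vs 50°C → primer 2 is higher.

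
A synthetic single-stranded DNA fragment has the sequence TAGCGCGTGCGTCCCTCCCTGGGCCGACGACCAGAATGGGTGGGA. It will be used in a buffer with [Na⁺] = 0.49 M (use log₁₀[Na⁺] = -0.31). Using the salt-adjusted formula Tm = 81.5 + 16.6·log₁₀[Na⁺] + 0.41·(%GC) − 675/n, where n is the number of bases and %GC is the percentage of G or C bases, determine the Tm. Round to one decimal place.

89.6°C

Length n = 45. Counting bases: C=14, A=7, G=17, T=7
G+C = 31, so %GC = 31/45 × 100 = 68.889%
Salt term: 16.6 × (-0.31) = -5.146
GC term: 0.41 × 68.889 = 28.244; length term: −675/45 = −15
Tm = 81.5 + (-5.146) + 28.244 − 15 = 89.598 → 89.6°C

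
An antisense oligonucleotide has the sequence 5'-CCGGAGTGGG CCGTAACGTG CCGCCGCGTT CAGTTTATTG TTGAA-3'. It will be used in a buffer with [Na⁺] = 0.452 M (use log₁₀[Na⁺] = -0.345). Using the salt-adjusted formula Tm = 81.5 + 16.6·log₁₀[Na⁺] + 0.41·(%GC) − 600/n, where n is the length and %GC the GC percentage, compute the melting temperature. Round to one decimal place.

86.1°C

Length n = 45. Scanning the sequence gives T=12, A=7, G=15, C=11.
G+C = 26, so %GC = 26/45 × 100 = 57.778%
Salt term: 16.6 × (-0.345) = -5.727
GC term: 0.41 × 57.778 = 23.689; length term: −600/45 = −13.333
Tm = 81.5 + (-5.727) + 23.689 − 13.333 = 86.129 → 86.1°C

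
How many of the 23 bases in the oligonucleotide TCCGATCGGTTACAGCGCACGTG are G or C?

14

Counting bases: C=7, A=4, T=5, G=7
Total G or C: 7 + 7 = 14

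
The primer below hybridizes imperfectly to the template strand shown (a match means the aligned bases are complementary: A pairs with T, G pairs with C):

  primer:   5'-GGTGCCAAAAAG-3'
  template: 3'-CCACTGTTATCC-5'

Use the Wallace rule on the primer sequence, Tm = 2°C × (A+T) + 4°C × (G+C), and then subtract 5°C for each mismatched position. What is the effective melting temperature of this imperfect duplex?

Primer base counts: A=5, T=1, G=4, C=2 → A+T=6, G+C=6
Perfect-match Tm = 2(6) + 4(6) = 12 + 24 = 36°C
Mismatches (positions where the bases are not complementary): 3 (at positions 5, 9, 11)
Effective Tm = 36 − 3×5 = 36 − 15 = 21°C

21°C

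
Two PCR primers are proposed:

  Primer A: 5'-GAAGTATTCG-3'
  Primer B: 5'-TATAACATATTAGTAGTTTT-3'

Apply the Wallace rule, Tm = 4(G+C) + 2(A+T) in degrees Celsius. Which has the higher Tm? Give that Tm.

Primer B, 46°C

Primer A: A+T=6, G+C=4 → Tm = 2(6)+4(4) = 28°C
Primer B: A+T=17, G+C=3 → Tm = 2(17)+4(3) = 46°C
28°C vs 46°C → primer B is higher.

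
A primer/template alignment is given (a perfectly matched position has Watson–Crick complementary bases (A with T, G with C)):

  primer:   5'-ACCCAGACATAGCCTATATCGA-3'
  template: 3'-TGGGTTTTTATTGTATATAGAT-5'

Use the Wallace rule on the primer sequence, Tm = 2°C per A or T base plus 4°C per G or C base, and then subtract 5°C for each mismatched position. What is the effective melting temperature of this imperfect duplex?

39°C

Primer base counts: A=8, T=4, G=3, C=7 → A+T=12, G+C=10
Perfect-match Tm = 2(12) + 4(10) = 24 + 40 = 64°C
Mismatches (positions where the bases are not complementary): 5 (at positions 6, 8, 12, 14, 21)
Effective Tm = 64 − 5×5 = 64 − 25 = 39°C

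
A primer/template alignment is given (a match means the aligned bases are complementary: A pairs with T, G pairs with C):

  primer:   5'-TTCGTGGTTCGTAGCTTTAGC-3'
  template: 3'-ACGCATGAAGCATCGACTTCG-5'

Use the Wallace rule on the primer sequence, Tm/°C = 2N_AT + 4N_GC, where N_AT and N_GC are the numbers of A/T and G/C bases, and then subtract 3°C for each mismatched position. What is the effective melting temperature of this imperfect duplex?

Primer base counts: A=2, T=9, G=6, C=4 → A+T=11, G+C=10
Perfect-match Tm = 2(11) + 4(10) = 22 + 40 = 62°C
Mismatches (positions where the bases are not complementary): 5 (at positions 2, 6, 7, 17, 18)
Effective Tm = 62 − 5×3 = 62 − 15 = 47°C

47°C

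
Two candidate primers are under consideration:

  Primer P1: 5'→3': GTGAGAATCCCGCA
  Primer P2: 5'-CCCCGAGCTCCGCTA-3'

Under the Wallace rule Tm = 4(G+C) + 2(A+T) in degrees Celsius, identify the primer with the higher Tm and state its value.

Primer P2, 52°C

Primer P1: A+T=6, G+C=8 → Tm = 2(6)+4(8) = 44°C
Primer P2: A+T=4, G+C=11 → Tm = 2(4)+4(11) = 52°C
44°C vs 52°C → primer P2 is higher.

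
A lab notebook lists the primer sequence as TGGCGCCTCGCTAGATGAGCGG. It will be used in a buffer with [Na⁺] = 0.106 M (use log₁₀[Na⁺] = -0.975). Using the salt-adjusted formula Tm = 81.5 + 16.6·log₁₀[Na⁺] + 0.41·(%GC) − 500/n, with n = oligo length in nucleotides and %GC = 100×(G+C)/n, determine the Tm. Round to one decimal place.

70.5°C

Length n = 22. Scanning the sequence gives T=4, A=3, G=9, C=6.
G+C = 15, so %GC = 15/22 × 100 = 68.182%
Salt term: 16.6 × (-0.975) = -16.185
GC term: 0.41 × 68.182 = 27.955; length term: −500/22 = −22.727
Tm = 81.5 + (-16.185) + 27.955 − 22.727 = 70.543 → 70.5°C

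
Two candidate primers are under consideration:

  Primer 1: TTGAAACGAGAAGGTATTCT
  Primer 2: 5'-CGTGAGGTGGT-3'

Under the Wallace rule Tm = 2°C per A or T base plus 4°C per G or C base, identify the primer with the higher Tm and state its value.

Primer 1, 54°C

Primer 1: A+T=13, G+C=7 → Tm = 2(13)+4(7) = 54°C
Primer 2: A+T=4, G+C=7 → Tm = 2(4)+4(7) = 36°C
54°C vs 36°C → primer 1 is higher.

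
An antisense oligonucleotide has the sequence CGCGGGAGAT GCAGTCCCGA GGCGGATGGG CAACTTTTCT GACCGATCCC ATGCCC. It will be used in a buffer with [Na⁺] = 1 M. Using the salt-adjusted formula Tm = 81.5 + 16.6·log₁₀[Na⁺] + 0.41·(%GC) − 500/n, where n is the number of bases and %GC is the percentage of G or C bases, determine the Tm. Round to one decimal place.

Length n = 56. Scanning the sequence gives A=10, T=10, C=18, G=18.
G+C = 36, so %GC = 36/56 × 100 = 64.286%
Salt term: 16.6 × (0) = 0
GC term: 0.41 × 64.286 = 26.357; length term: −500/56 = −8.929
Tm = 81.5 + (0) + 26.357 − 8.929 = 98.928 → 98.9°C

98.9°C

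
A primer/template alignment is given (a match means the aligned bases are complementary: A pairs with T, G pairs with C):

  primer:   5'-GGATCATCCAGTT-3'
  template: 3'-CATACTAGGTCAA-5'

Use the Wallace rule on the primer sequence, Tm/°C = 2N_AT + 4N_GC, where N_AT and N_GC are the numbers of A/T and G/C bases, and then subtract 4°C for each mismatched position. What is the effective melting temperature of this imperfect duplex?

Primer base counts: A=3, T=4, G=3, C=3 → A+T=7, G+C=6
Perfect-match Tm = 2(7) + 4(6) = 14 + 24 = 38°C
Mismatches (positions where the bases are not complementary): 2 (at positions 2, 5)
Effective Tm = 38 − 2×4 = 38 − 8 = 30°C

30°C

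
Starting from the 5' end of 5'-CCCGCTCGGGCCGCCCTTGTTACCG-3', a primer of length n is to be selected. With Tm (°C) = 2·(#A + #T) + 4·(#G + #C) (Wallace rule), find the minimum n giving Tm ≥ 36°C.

First 9 bases: CCCGCTCGG → Tm = 34°C (< 36°C)
First 10 bases: CCCGCTCGGG → Tm = 38°C (≥ 36°C)
Each additional base adds 2°C (A/T) or 4°C (G/C), so Tm is non-decreasing in n; n = 10 is the first length to reach 36°C.

n = 10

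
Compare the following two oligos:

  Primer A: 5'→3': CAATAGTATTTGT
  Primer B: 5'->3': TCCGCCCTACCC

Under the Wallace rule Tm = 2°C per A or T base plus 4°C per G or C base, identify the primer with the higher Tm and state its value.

Primer A: A+T=10, G+C=3 → Tm = 2(10)+4(3) = 32°C
Primer B: A+T=3, G+C=9 → Tm = 2(3)+4(9) = 42°C
32°C vs 42°C → primer B is higher.

Primer B, 42°C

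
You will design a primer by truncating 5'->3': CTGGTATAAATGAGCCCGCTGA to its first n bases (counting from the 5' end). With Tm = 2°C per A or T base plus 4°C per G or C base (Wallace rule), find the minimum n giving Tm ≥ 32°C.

n = 12

First 11 bases: CTGGTATAAAT → Tm = 28°C (< 32°C)
First 12 bases: CTGGTATAAATG → Tm = 32°C (≥ 32°C)
Each additional base adds 2°C (A/T) or 4°C (G/C), so Tm is non-decreasing in n; n = 12 is the first length to reach 32°C.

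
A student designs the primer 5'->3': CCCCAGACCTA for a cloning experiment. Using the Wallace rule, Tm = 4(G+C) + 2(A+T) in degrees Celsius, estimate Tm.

Scanning the sequence gives C=6, A=3, T=1, G=1.
So N_AT = 4 and N_GC = 7.
Tm = 2×4 + 4×7 = 36°C

36°C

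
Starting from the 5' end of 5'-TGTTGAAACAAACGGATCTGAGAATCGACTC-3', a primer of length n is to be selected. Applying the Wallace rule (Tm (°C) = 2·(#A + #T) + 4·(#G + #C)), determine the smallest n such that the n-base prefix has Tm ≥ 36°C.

First 13 bases: TGTTGAAACAAAC → Tm = 34°C (< 36°C)
First 14 bases: TGTTGAAACAAACG → Tm = 38°C (≥ 36°C)
Since every base adds ≥2°C, Tm only increases with n, so the threshold is first crossed at n = 14.

n = 14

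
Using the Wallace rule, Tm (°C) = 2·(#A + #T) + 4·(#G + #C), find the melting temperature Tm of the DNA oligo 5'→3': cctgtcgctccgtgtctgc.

64°C

Base counts: G=5, A=0, C=8, T=6
AT pairs contribute 6, GC pairs contribute 13.
Tm = 2(6) + 4(13) = 12 + 52 = 64°C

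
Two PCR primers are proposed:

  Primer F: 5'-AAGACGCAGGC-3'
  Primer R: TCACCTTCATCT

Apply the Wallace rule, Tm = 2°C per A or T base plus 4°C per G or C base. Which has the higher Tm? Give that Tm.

Primer F, 36°C

Primer F: A+T=4, G+C=7 → Tm = 2(4)+4(7) = 36°C
Primer R: A+T=7, G+C=5 → Tm = 2(7)+4(5) = 34°C
36°C vs 34°C → primer F is higher.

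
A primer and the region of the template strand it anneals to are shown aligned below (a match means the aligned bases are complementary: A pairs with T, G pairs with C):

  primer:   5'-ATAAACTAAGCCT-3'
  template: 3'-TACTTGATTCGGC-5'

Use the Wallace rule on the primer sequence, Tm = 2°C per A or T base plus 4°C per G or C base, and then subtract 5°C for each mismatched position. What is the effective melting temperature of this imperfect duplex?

Primer base counts: A=6, T=3, G=1, C=3 → A+T=9, G+C=4
Perfect-match Tm = 2(9) + 4(4) = 18 + 16 = 34°C
Mismatches (positions where the bases are not complementary): 2 (at positions 3, 13)
Effective Tm = 34 − 2×5 = 34 − 10 = 24°C

24°C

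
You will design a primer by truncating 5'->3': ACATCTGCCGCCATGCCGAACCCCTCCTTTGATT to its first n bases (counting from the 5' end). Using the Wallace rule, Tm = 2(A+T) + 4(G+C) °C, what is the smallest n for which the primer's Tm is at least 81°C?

n = 25

First 24 bases: ACATCTGCCGCCATGCCGAACCCC → Tm = 80°C (< 81°C)
First 25 bases: ACATCTGCCGCCATGCCGAACCCCT → Tm = 82°C (≥ 81°C)
Each additional base adds 2°C (A/T) or 4°C (G/C), so Tm is non-decreasing in n; n = 25 is the first length to reach 81°C.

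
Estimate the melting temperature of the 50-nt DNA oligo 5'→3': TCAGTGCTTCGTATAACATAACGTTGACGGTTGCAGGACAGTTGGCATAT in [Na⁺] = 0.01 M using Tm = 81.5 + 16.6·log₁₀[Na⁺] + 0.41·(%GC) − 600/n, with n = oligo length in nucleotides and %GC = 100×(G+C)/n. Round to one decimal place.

Length n = 50. Scanning the sequence gives C=9, T=15, A=13, G=13.
G+C = 22, so %GC = 22/50 × 100 = 44%
Salt term: 16.6 × (-2) = -33.2
GC term: 0.41 × 44 = 18.04; length term: −600/50 = −12
Tm = 81.5 + (-33.2) + 18.04 − 12 = 54.34 → 54.3°C

54.3°C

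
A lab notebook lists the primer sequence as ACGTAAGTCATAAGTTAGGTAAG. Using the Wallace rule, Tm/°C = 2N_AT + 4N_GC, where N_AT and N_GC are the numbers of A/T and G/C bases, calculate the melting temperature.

62°C

Scanning the sequence gives G=6, C=2, A=9, T=6.
AT pairs contribute 15, GC pairs contribute 8.
Tm = 2×15 + 4×8 = 62°C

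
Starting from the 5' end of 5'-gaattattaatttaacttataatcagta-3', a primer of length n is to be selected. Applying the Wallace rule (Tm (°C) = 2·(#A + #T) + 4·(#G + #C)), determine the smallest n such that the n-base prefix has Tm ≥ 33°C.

n = 16

First 15 bases: GAATTATTAATTTAA → Tm = 32°C (< 33°C)
First 16 bases: GAATTATTAATTTAAC → Tm = 36°C (≥ 33°C)
Since every base adds ≥2°C, Tm only increases with n, so the threshold is first crossed at n = 16.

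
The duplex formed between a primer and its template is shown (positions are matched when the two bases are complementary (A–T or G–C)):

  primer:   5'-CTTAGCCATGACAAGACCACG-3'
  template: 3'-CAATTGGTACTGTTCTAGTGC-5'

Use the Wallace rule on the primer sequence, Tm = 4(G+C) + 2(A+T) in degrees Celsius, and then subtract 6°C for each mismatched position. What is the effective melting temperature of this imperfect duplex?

46°C

Primer base counts: A=7, T=3, G=4, C=7 → A+T=10, G+C=11
Perfect-match Tm = 2(10) + 4(11) = 20 + 44 = 64°C
Mismatches (positions where the bases are not complementary): 3 (at positions 1, 5, 17)
Effective Tm = 64 − 3×6 = 64 − 18 = 46°C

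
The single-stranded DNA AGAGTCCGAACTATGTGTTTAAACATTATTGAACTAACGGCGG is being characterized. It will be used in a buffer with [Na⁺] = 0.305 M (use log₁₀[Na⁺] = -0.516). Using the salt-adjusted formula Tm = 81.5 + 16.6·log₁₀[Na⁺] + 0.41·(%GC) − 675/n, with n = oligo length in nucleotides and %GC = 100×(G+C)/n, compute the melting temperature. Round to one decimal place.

73.4°C

Length n = 43. Counting bases: T=12, C=7, G=10, A=14
G+C = 17, so %GC = 17/43 × 100 = 39.535%
Salt term: 16.6 × (-0.516) = -8.566
GC term: 0.41 × 39.535 = 16.209; length term: −675/43 = −15.698
Tm = 81.5 + (-8.566) + 16.209 − 15.698 = 73.445 → 73.4°C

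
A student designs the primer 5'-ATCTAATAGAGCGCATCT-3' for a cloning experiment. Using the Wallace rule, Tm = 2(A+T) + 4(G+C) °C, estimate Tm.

Counting bases: C=4, T=5, A=6, G=3
So N_AT = 11 and N_GC = 7.
Tm = 2(11) + 4(7) = 22 + 28 = 50°C

50°C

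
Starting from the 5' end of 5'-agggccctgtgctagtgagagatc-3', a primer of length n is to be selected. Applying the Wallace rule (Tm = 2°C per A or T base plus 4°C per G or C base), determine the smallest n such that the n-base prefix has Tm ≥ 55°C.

n = 17

First 16 bases: AGGGCCCTGTGCTAGT → Tm = 52°C (< 55°C)
First 17 bases: AGGGCCCTGTGCTAGTG → Tm = 56°C (≥ 55°C)
Each additional base adds 2°C (A/T) or 4°C (G/C), so Tm is non-decreasing in n; n = 17 is the first length to reach 55°C.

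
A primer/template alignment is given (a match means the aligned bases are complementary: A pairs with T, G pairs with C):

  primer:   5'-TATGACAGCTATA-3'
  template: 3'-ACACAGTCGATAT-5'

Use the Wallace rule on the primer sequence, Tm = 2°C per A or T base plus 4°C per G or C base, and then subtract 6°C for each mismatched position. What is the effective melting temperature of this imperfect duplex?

22°C

Primer base counts: A=5, T=4, G=2, C=2 → A+T=9, G+C=4
Perfect-match Tm = 2(9) + 4(4) = 18 + 16 = 34°C
Mismatches (positions where the bases are not complementary): 2 (at positions 2, 5)
Effective Tm = 34 − 2×6 = 34 − 12 = 22°C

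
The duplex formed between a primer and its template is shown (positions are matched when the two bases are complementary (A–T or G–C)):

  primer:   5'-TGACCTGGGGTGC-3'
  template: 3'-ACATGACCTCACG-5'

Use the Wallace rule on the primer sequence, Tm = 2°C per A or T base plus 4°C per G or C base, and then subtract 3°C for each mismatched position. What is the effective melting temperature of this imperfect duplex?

Primer base counts: A=1, T=3, G=6, C=3 → A+T=4, G+C=9
Perfect-match Tm = 2(4) + 4(9) = 8 + 36 = 44°C
Mismatches (positions where the bases are not complementary): 3 (at positions 3, 4, 9)
Effective Tm = 44 − 3×3 = 44 − 9 = 35°C

35°C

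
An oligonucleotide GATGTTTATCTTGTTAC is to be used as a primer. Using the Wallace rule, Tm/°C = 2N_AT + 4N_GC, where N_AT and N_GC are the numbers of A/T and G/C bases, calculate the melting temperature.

Counting bases: A=3, C=2, T=9, G=3
AT pairs contribute 12, GC pairs contribute 5.
Tm = 2×12 + 4×5 = 44°C

44°C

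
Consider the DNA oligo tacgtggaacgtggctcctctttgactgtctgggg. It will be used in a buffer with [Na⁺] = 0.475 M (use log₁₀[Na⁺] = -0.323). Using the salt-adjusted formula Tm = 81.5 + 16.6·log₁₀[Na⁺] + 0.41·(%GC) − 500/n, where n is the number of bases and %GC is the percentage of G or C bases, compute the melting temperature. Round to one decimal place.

85.3°C

Length n = 35. Base counts: C=8, G=12, A=4, T=11
G+C = 20, so %GC = 20/35 × 100 = 57.143%
Salt term: 16.6 × (-0.323) = -5.362
GC term: 0.41 × 57.143 = 23.429; length term: −500/35 = −14.286
Tm = 81.5 + (-5.362) + 23.429 − 14.286 = 85.281 → 85.3°C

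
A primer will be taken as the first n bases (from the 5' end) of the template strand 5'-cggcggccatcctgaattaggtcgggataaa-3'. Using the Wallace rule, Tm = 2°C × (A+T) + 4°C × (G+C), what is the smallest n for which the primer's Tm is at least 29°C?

n = 8

First 7 bases: CGGCGGC → Tm = 28°C (< 29°C)
First 8 bases: CGGCGGCC → Tm = 32°C (≥ 29°C)
Since every base adds ≥2°C, Tm only increases with n, so the threshold is first crossed at n = 8.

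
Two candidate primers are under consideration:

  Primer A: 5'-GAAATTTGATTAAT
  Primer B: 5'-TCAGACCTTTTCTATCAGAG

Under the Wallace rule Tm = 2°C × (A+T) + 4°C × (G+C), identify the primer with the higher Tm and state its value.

Primer A: A+T=12, G+C=2 → Tm = 2(12)+4(2) = 32°C
Primer B: A+T=12, G+C=8 → Tm = 2(12)+4(8) = 56°C
32°C vs 56°C → primer B is higher.

Primer B, 56°C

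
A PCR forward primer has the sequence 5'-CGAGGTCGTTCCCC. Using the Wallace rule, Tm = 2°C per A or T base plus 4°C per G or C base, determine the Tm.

T=3, A=1, G=4, C=6
A+T = 4, G+C = 10
Tm = 4·10 + 2·4 = 40 + 8 = 48°C

48°C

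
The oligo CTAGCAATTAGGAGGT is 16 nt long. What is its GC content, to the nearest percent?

Scanning the sequence gives T=4, C=2, G=5, A=5.
G+C = 5 + 2 = 7 out of 16 bases
%GC = 7/16 × 100 = 43.75% ≈ 44%

44%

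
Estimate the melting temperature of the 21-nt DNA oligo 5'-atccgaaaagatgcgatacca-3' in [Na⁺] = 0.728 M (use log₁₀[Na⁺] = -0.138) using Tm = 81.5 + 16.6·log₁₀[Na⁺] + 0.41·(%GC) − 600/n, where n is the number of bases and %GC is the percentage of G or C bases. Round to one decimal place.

68.2°C

Length n = 21. Counting bases: G=4, A=9, C=5, T=3
G+C = 9, so %GC = 9/21 × 100 = 42.857%
Salt term: 16.6 × (-0.138) = -2.291
GC term: 0.41 × 42.857 = 17.571; length term: −600/21 = −28.571
Tm = 81.5 + (-2.291) + 17.571 − 28.571 = 68.209 → 68.2°C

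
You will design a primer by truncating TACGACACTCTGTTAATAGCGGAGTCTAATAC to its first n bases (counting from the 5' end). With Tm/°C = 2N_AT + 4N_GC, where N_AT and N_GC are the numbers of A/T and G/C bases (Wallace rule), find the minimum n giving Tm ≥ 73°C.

n = 26

First 25 bases: TACGACACTCTGTTAATAGCGGAGT → Tm = 72°C (< 73°C)
First 26 bases: TACGACACTCTGTTAATAGCGGAGTC → Tm = 76°C (≥ 73°C)
Since every base adds ≥2°C, Tm only increases with n, so the threshold is first crossed at n = 26.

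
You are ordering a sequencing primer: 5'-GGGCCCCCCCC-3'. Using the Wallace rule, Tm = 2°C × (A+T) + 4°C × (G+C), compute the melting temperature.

44°C

Counting bases: G=3, C=8, T=0, A=0
AT pairs contribute 0, GC pairs contribute 11.
Tm = 2(0) + 4(11) = 0 + 44 = 44°C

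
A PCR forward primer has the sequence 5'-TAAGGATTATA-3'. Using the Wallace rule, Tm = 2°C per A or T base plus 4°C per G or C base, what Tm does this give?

Counting bases: G=2, T=4, A=5, C=0
A+T = 9, G+C = 2
Tm = 2(9) + 4(2) = 18 + 8 = 26°C

26°C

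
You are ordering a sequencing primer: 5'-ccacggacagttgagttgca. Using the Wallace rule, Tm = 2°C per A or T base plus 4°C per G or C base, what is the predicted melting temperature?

G=6, C=5, T=4, A=5
So N_AT = 9 and N_GC = 11.
Tm = 2×9 + 4×11 = 62°C

62°C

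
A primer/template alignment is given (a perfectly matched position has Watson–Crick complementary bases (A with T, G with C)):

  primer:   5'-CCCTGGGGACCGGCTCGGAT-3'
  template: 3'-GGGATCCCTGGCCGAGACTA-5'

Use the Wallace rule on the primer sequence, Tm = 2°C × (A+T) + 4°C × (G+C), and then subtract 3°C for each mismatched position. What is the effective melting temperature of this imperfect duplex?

Primer base counts: A=2, T=3, G=8, C=7 → A+T=5, G+C=15
Perfect-match Tm = 2(5) + 4(15) = 10 + 60 = 70°C
Mismatches (positions where the bases are not complementary): 2 (at positions 5, 17)
Effective Tm = 70 − 2×3 = 70 − 6 = 64°C

64°C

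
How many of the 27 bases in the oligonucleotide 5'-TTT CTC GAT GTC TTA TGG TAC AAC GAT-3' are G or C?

10

Scanning the sequence gives A=6, T=11, G=5, C=5.
G+C = 5 + 5 = 10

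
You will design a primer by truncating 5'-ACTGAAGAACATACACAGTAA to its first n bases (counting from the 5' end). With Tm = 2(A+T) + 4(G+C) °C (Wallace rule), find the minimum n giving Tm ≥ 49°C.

First 17 bases: ACTGAAGAACATACACA → Tm = 46°C (< 49°C)
First 18 bases: ACTGAAGAACATACACAG → Tm = 50°C (≥ 49°C)
Since every base adds ≥2°C, Tm only increases with n, so the threshold is first crossed at n = 18.

n = 18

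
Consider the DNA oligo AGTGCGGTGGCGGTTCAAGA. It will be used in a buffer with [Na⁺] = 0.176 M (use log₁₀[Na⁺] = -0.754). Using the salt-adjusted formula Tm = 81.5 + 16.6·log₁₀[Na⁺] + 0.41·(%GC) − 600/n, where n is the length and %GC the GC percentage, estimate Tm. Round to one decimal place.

63.6°C

Length n = 20. Counting bases: T=4, A=4, G=9, C=3
G+C = 12, so %GC = 12/20 × 100 = 60%
Salt term: 16.6 × (-0.754) = -12.516
GC term: 0.41 × 60 = 24.6; length term: −600/20 = −30
Tm = 81.5 + (-12.516) + 24.6 − 30 = 63.584 → 63.6°C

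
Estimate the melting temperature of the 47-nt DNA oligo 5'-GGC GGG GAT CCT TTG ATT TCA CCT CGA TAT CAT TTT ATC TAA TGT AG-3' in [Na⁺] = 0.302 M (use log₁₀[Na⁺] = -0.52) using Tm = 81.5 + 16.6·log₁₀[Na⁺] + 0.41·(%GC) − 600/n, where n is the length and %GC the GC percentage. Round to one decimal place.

Length n = 47. Scanning the sequence gives G=10, C=9, A=10, T=18.
G+C = 19, so %GC = 19/47 × 100 = 40.426%
Salt term: 16.6 × (-0.52) = -8.632
GC term: 0.41 × 40.426 = 16.575; length term: −600/47 = −12.766
Tm = 81.5 + (-8.632) + 16.575 − 12.766 = 76.677 → 76.7°C

76.7°C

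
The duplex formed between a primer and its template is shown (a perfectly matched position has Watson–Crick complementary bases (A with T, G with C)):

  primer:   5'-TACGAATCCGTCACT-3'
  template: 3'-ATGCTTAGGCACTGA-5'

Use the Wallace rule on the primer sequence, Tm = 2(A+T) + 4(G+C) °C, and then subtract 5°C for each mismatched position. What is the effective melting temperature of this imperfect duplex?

Primer base counts: A=4, T=4, G=2, C=5 → A+T=8, G+C=7
Perfect-match Tm = 2(8) + 4(7) = 16 + 28 = 44°C
Mismatches (positions where the bases are not complementary): 1 (at position 12)
Effective Tm = 44 − 1×5 = 44 − 5 = 39°C

39°C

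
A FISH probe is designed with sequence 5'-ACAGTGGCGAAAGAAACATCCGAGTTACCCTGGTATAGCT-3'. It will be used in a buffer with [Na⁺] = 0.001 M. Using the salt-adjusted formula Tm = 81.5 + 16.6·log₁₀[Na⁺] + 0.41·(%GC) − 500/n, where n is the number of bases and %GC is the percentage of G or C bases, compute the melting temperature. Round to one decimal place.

Length n = 40. C=9, A=13, G=10, T=8
G+C = 19, so %GC = 19/40 × 100 = 47.5%
Salt term: 16.6 × (-3) = -49.8
GC term: 0.41 × 47.5 = 19.475; length term: −500/40 = −12.5
Tm = 81.5 + (-49.8) + 19.475 − 12.5 = 38.675 → 38.7°C

38.7°C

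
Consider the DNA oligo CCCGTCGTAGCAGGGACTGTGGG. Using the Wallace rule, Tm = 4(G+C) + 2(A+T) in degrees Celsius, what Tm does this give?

78°C

Scanning the sequence gives G=10, C=6, A=3, T=4.
A+T = 7, G+C = 16
Tm = 2×7 + 4×16 = 78°C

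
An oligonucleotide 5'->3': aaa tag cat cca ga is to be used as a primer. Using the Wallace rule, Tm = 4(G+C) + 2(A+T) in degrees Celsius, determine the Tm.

38°C

A=7, C=3, T=2, G=2
AT pairs contribute 9, GC pairs contribute 5.
Tm = 2(9) + 4(5) = 18 + 20 = 38°C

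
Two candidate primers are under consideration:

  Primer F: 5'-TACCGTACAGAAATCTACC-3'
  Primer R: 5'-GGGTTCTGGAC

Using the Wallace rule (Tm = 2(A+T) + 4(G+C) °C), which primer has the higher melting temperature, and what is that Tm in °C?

Primer F: A+T=11, G+C=8 → Tm = 2(11)+4(8) = 54°C
Primer R: A+T=4, G+C=7 → Tm = 2(4)+4(7) = 36°C
54°C vs 36°C → primer F is higher.

Primer F, 54°C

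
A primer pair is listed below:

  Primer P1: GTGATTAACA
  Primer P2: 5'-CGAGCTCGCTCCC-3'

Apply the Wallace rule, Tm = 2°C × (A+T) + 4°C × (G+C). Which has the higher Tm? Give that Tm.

Primer P2, 46°C

Primer P1: A+T=7, G+C=3 → Tm = 2(7)+4(3) = 26°C
Primer P2: A+T=3, G+C=10 → Tm = 2(3)+4(10) = 46°C
26°C vs 46°C → primer P2 is higher.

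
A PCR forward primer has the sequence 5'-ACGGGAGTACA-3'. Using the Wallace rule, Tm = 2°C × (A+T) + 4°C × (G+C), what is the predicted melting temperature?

34°C

G=4, T=1, A=4, C=2
A+T = 5, G+C = 6
Tm = 4·6 + 2·5 = 24 + 10 = 34°C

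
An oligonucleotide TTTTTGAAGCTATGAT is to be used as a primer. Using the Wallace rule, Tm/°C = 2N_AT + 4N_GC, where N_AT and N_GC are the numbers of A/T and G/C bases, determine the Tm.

C=1, T=8, G=3, A=4
AT pairs contribute 12, GC pairs contribute 4.
Tm = 2(12) + 4(4) = 24 + 16 = 40°C

40°C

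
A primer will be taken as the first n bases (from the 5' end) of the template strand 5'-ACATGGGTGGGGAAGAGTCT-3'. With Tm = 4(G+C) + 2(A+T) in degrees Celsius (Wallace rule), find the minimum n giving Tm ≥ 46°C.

First 14 bases: ACATGGGTGGGGAA → Tm = 44°C (< 46°C)
First 15 bases: ACATGGGTGGGGAAG → Tm = 48°C (≥ 46°C)
Each additional base adds 2°C (A/T) or 4°C (G/C), so Tm is non-decreasing in n; n = 15 is the first length to reach 46°C.

n = 15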